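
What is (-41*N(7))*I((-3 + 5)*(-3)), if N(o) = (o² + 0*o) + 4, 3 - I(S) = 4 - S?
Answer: 15211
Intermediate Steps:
I(S) = -1 + S (I(S) = 3 - (4 - S) = 3 + (-4 + S) = -1 + S)
N(o) = 4 + o² (N(o) = (o² + 0) + 4 = o² + 4 = 4 + o²)
(-41*N(7))*I((-3 + 5)*(-3)) = (-41*(4 + 7²))*(-1 + (-3 + 5)*(-3)) = (-41*(4 + 49))*(-1 + 2*(-3)) = (-41*53)*(-1 - 6) = -2173*(-7) = 15211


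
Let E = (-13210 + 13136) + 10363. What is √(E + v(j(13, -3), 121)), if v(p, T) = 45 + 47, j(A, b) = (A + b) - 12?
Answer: √10381 ≈ 101.89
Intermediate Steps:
j(A, b) = -12 + A + b
v(p, T) = 92
E = 10289 (E = -74 + 10363 = 10289)
√(E + v(j(13, -3), 121)) = √(10289 + 92) = √10381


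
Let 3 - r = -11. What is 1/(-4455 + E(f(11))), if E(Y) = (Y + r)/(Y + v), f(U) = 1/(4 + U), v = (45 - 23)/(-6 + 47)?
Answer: -371/1644154 ≈ -0.00022565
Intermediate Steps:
r = 14 (r = 3 - 1*(-11) = 3 + 11 = 14)
v = 22/41 ≈ 0.53659
E(Y) = (14 + Y)/(22/41 + Y) (E(Y) = (Y + 14)/(Y + 22/41) = (14 + Y)/(22/41 + Y))
1/(-4455 + E(f(11))) = 1/(-4455 + 41*(14 + 1/(4 + 11))/(22 + 41/(4 + 11))) = 1/(-4455 + 41*(14 + 1/15)/(22 + 41/15)) = 1/(-4455 + 41*(14 + 1/15)/(22 + 41*(1/15))) = 1/(-4455 + 41*(211/15)/(22 + 41/15)) = 1/(-4455 + 41*(211/15)/(371/15)) = 1/(-4455 + 41*(15/371)*(211/15)) = 1/(-4455 + 8651/371) = 1/(-1644154/371) = -371/1644154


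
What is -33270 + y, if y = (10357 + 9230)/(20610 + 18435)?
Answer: -433002521/13015 ≈ -33270.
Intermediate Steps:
y = 6529/13015 (y = 19587/39045 = 19587*(1/39045) = 6529/13015 ≈ 0.50165)
-33270 + y = -33270 + 6529/13015 = -433002521/13015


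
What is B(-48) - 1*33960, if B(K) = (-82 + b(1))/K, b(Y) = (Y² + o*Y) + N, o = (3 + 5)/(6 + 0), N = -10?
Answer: -4889971/144 ≈ -33958.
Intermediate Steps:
o = 4/3 (o = 8/6 = 8*(⅙) = 4/3 ≈ 1.3333)
b(Y) = -10 + Y² + 4*Y/3 (b(Y) = (Y² + 4*Y/3) - 10 = -10 + Y² + 4*Y/3)
B(K) = -269/(3*K) (B(K) = (-82 + (-10 + 1² + (4/3)*1))/K = (-82 + (-10 + 1 + 4/3))/K = (-82 - 23/3)/K = -269/(3*K))
B(-48) - 1*33960 = -269/3/(-48) - 1*33960 = -269/3*(-1/48) - 33960 = 269/144 - 33960 = -4889971/144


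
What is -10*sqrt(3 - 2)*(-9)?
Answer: 90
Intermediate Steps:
-10*sqrt(3 - 2)*(-9) = -10*sqrt(1)*(-9) = -10*1*(-9) = -10*(-9) = 90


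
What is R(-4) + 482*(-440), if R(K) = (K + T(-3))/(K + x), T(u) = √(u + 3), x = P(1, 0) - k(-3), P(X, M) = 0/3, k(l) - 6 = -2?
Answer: -424159/2 ≈ -2.1208e+5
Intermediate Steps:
k(l) = 4 (k(l) = 6 - 2 = 4)
P(X, M) = 0 (P(X, M) = 0*(⅓) = 0)
x = -4 (x = 0 - 1*4 = 0 - 4 = -4)
T(u) = √(3 + u)
R(K) = K/(-4 + K) (R(K) = (K + √(3 - 3))/(K - 4) = (K + √0)/(-4 + K) = (K + 0)/(-4 + K) = K/(-4 + K))
R(-4) + 482*(-440) = -4/(-4 - 4) + 482*(-440) = -4/(-8) - 212080 = -4*(-⅛) - 212080 = ½ - 212080 = -424159/2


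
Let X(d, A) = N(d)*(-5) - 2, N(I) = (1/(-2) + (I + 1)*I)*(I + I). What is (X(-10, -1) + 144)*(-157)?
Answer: -1427444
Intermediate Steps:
N(I) = 2*I*(-½ + I*(1 + I)) (N(I) = (-½ + (1 + I)*I)*(2*I) = (-½ + I*(1 + I))*(2*I) = 2*I*(-½ + I*(1 + I)))
X(d, A) = -2 - 5*d*(-1 + 2*d + 2*d²) (X(d, A) = (d*(-1 + 2*d + 2*d²))*(-5) - 2 = -5*d*(-1 + 2*d + 2*d²) - 2 = -2 - 5*d*(-1 + 2*d + 2*d²))
(X(-10, -1) + 144)*(-157) = ((-2 - 10*(-10)² - 10*(-10)³ + 5*(-10)) + 144)*(-157) = ((-2 - 10*100 - 10*(-1000) - 50) + 144)*(-157) = ((-2 - 1000 + 10000 - 50) + 144)*(-157) = (8948 + 144)*(-157) = 9092*(-157) = -1427444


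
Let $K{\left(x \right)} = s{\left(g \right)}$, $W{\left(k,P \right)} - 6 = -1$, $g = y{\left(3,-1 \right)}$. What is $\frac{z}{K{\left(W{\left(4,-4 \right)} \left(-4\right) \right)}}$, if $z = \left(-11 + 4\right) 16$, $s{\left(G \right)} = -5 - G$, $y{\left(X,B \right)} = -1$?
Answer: $28$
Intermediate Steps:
$g = -1$
$W{\left(k,P \right)} = 5$ ($W{\left(k,P \right)} = 6 - 1 = 5$)
$K{\left(x \right)} = -4$ ($K{\left(x \right)} = -5 - -1 = -5 + 1 = -4$)
$z = -112$ ($z = \left(-7\right) 16 = -112$)
$\frac{z}{K{\left(W{\left(4,-4 \right)} \left(-4\right) \right)}} = - \frac{112}{-4} = \left(-112\right) \left(- \frac{1}{4}\right) = 28$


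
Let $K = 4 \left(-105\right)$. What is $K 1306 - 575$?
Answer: $-549095$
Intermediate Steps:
$K = -420$
$K 1306 - 575 = \left(-420\right) 1306 - 575 = -548520 - 575 = -549095$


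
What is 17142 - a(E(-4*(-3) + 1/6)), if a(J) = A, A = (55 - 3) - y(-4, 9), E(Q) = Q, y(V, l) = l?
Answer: 17099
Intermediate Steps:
A = 43 (A = (55 - 3) - 1*9 = 52 - 9 = 43)
a(J) = 43
17142 - a(E(-4*(-3) + 1/6)) = 17142 - 1*43 = 17142 - 43 = 17099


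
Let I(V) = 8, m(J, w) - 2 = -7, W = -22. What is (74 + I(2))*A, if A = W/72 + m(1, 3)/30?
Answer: -697/18 ≈ -38.722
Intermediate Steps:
m(J, w) = -5 (m(J, w) = 2 - 7 = -5)
A = -17/36 (A = -22/72 - 5/30 = -22*1/72 - 5*1/30 = -11/36 - ⅙ = -17/36 ≈ -0.47222)
(74 + I(2))*A = (74 + 8)*(-17/36) = 82*(-17/36) = -697/18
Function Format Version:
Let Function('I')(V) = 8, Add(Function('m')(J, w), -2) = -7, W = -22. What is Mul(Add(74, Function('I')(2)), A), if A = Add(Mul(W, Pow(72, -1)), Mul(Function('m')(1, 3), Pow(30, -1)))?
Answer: Rational(-697, 18) ≈ -38.722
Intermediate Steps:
Function('m')(J, w) = -5 (Function('m')(J, w) = Add(2, -7) = -5)
A = Rational(-17, 36) (A = Add(Mul(-22, Pow(72, -1)), Mul(-5, Pow(30, -1))) = Add(Mul(-22, Rational(1, 72)), Mul(-5, Rational(1, 30))) = Add(Rational(-11, 36), Rational(-1, 6)) = Rational(-17, 36) ≈ -0.47222)
Mul(Add(74, Function('I')(2)), A) = Mul(Add(74, 8), Rational(-17, 36)) = Mul(82, Rational(-17, 36)) = Rational(-697, 18)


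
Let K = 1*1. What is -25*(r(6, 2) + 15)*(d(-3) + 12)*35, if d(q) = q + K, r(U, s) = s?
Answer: -148750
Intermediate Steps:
K = 1
d(q) = 1 + q (d(q) = q + 1 = 1 + q)
-25*(r(6, 2) + 15)*(d(-3) + 12)*35 = -25*(2 + 15)*((1 - 3) + 12)*35 = -425*(-2 + 12)*35 = -425*10*35 = -25*170*35 = -4250*35 = -148750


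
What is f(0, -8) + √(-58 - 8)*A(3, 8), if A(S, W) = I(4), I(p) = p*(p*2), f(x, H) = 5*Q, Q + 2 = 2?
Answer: 32*I*√66 ≈ 259.97*I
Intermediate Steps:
Q = 0 (Q = -2 + 2 = 0)
f(x, H) = 0 (f(x, H) = 5*0 = 0)
I(p) = 2*p² (I(p) = p*(2*p) = 2*p²)
A(S, W) = 32 (A(S, W) = 2*4² = 2*16 = 32)
f(0, -8) + √(-58 - 8)*A(3, 8) = 0 + √(-58 - 8)*32 = 0 + √(-66)*32 = 0 + (I*√66)*32 = 0 + 32*I*√66 = 32*I*√66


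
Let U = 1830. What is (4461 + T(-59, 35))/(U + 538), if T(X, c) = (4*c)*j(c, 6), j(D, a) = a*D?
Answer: 33861/2368 ≈ 14.299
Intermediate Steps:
j(D, a) = D*a
T(X, c) = 24*c² (T(X, c) = (4*c)*(c*6) = (4*c)*(6*c) = 24*c²)
(4461 + T(-59, 35))/(U + 538) = (4461 + 24*35²)/(1830 + 538) = (4461 + 24*1225)/2368 = (4461 + 29400)*(1/2368) = 33861*(1/2368) = 33861/2368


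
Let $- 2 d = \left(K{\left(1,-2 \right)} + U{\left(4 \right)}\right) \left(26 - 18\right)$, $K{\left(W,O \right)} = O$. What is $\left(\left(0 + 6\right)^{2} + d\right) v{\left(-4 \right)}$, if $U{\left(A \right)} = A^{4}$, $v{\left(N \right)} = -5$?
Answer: $4900$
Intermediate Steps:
$d = -1016$ ($d = - \frac{\left(-2 + 4^{4}\right) \left(26 - 18\right)}{2} = - \frac{\left(-2 + 256\right) 8}{2} = - \frac{254 \cdot 8}{2} = \left(- \frac{1}{2}\right) 2032 = -1016$)
$\left(\left(0 + 6\right)^{2} + d\right) v{\left(-4 \right)} = \left(\left(0 + 6\right)^{2} - 1016\right) \left(-5\right) = \left(6^{2} - 1016\right) \left(-5\right) = \left(36 - 1016\right) \left(-5\right) = \left(-980\right) \left(-5\right) = 4900$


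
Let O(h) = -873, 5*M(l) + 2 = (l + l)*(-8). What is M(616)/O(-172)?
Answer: 3286/1455 ≈ 2.2584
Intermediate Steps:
M(l) = -⅖ - 16*l/5 (M(l) = -⅖ + ((l + l)*(-8))/5 = -⅖ + ((2*l)*(-8))/5 = -⅖ + (-16*l)/5 = -⅖ - 16*l/5)
M(616)/O(-172) = (-⅖ - 16/5*616)/(-873) = (-⅖ - 9856/5)*(-1/873) = -9858/5*(-1/873) = 3286/1455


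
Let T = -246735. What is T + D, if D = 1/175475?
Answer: -43295824124/175475 ≈ -2.4674e+5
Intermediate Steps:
D = 1/175475 ≈ 5.6988e-6
T + D = -246735 + 1/175475 = -43295824124/175475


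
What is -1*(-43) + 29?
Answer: 72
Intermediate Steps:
-1*(-43) + 29 = 43 + 29 = 72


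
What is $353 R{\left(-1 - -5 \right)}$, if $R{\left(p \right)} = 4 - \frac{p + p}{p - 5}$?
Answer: $4236$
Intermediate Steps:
$R{\left(p \right)} = 4 - \frac{2 p}{-5 + p}$
$353 R{\left(-1 - -5 \right)} = 353 \frac{2 \left(-10 - -4\right)}{-5 - -4} = 353 \frac{2 \left(-10 + \left(-1 + 5\right)\right)}{-5 + \left(-1 + 5\right)} = 353 \frac{2 \left(-10 + 4\right)}{-5 + 4} = 353 \cdot 2 \frac{1}{-1} \left(-6\right) = 353 \cdot 2 \left(-1\right) \left(-6\right) = 353 \cdot 12 = 4236$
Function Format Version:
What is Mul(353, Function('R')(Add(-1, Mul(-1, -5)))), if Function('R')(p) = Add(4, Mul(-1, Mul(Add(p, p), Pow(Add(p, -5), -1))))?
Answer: 4236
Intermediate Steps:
Function('R')(p) = Add(4, Mul(-2, p, Pow(Add(-5, p), -1))) (Function('R')(p) = Add(4, Mul(-1, Mul(Mul(2, p), Pow(Add(-5, p), -1)))) = Add(4, Mul(-1, Mul(2, p, Pow(Add(-5, p), -1)))) = Add(4, Mul(-2, p, Pow(Add(-5, p), -1))))
Mul(353, Function('R')(Add(-1, Mul(-1, -5)))) = Mul(353, Mul(2, Pow(Add(-5, Add(-1, Mul(-1, -5))), -1), Add(-10, Add(-1, Mul(-1, -5))))) = Mul(353, Mul(2, Pow(Add(-5, Add(-1, 5)), -1), Add(-10, Add(-1, 5)))) = Mul(353, Mul(2, Pow(Add(-5, 4), -1), Add(-10, 4))) = Mul(353, Mul(2, Pow(-1, -1), -6)) = Mul(353, Mul(2, -1, -6)) = Mul(353, 12) = 4236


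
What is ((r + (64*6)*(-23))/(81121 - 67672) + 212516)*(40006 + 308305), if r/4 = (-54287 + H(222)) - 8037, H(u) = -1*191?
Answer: 995427136810312/13449 ≈ 7.4015e+10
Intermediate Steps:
H(u) = -191
r = -250060 (r = 4*((-54287 - 191) - 8037) = 4*(-54478 - 8037) = 4*(-62515) = -250060)
((r + (64*6)*(-23))/(81121 - 67672) + 212516)*(40006 + 308305) = ((-250060 + (64*6)*(-23))/(81121 - 67672) + 212516)*(40006 + 308305) = ((-250060 + 384*(-23))/13449 + 212516)*348311 = ((-250060 - 8832)*(1/13449) + 212516)*348311 = (-258892*1/13449 + 212516)*348311 = (-258892/13449 + 212516)*348311 = (2857868792/13449)*348311 = 995427136810312/13449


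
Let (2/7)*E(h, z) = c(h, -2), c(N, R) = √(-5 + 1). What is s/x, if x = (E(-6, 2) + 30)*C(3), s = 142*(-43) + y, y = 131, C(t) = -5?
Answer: 35850/949 - 8365*I/949 ≈ 37.777 - 8.8145*I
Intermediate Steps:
c(N, R) = 2*I (c(N, R) = √(-4) = 2*I)
E(h, z) = 7*I (E(h, z) = 7*(2*I)/2 = 7*I)
s = -5975 (s = 142*(-43) + 131 = -6106 + 131 = -5975)
x = -150 - 35*I (x = (7*I + 30)*(-5) = (30 + 7*I)*(-5) = -150 - 35*I ≈ -150.0 - 35.0*I)
s/x = -5975*(-150 + 35*I)/23725 = -239*(-150 + 35*I)/949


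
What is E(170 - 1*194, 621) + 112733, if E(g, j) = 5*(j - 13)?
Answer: 115773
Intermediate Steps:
E(g, j) = -65 + 5*j (E(g, j) = 5*(-13 + j) = -65 + 5*j)
E(170 - 1*194, 621) + 112733 = (-65 + 5*621) + 112733 = (-65 + 3105) + 112733 = 3040 + 112733 = 115773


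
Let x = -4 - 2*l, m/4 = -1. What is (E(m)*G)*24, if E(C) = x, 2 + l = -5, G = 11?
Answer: 2640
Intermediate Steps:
m = -4 (m = 4*(-1) = -4)
l = -7 (l = -2 - 5 = -7)
x = 10 (x = -4 - 2*(-7) = -4 + 14 = 10)
E(C) = 10
(E(m)*G)*24 = (10*11)*24 = 110*24 = 2640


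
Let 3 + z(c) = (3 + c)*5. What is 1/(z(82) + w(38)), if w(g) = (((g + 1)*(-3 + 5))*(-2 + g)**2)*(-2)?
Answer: -1/201754 ≈ -4.9565e-6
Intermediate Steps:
z(c) = 12 + 5*c (z(c) = -3 + (3 + c)*5 = -3 + (15 + 5*c) = 12 + 5*c)
w(g) = -2*(-2 + g)**2*(2 + 2*g) (w(g) = (((1 + g)*2)*(-2 + g)**2)*(-2) = ((2 + 2*g)*(-2 + g)**2)*(-2) = ((-2 + g)**2*(2 + 2*g))*(-2) = -2*(-2 + g)**2*(2 + 2*g))
1/(z(82) + w(38)) = 1/((12 + 5*82) + 4*(-2 + 38)**2*(-1 - 1*38)) = 1/((12 + 410) + 4*36**2*(-1 - 38)) = 1/(422 + 4*1296*(-39)) = 1/(422 - 202176) = 1/(-201754) = -1/201754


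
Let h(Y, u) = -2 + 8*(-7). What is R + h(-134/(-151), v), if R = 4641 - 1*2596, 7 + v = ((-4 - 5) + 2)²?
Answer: 1987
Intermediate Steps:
v = 42 (v = -7 + ((-4 - 5) + 2)² = -7 + (-9 + 2)² = -7 + (-7)² = -7 + 49 = 42)
h(Y, u) = -58 (h(Y, u) = -2 - 56 = -58)
R = 2045 (R = 4641 - 2596 = 2045)
R + h(-134/(-151), v) = 2045 - 58 = 1987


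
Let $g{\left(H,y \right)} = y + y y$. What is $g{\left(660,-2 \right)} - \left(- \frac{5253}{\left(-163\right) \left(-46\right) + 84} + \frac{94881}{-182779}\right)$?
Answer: $\frac{261834505}{81519434} \approx 3.2119$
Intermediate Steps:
$g{\left(H,y \right)} = y + y^{2}$
$g{\left(660,-2 \right)} - \left(- \frac{5253}{\left(-163\right) \left(-46\right) + 84} + \frac{94881}{-182779}\right) = - 2 \left(1 - 2\right) - \left(- \frac{5253}{\left(-163\right) \left(-46\right) + 84} + \frac{94881}{-182779}\right) = \left(-2\right) \left(-1\right) - \left(- \frac{5253}{7498 + 84} + 94881 \left(- \frac{1}{182779}\right)\right) = 2 - \left(- \frac{5253}{7582} - \frac{94881}{182779}\right) = 2 - \left(\left(-5253\right) \frac{1}{7582} - \frac{94881}{182779}\right) = 2 - \left(- \frac{309}{446} - \frac{94881}{182779}\right) = 2 - - \frac{98795637}{81519434} = 2 + \frac{98795637}{81519434} = \frac{261834505}{81519434}$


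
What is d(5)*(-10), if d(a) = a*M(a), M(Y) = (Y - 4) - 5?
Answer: 200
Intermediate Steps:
M(Y) = -9 + Y (M(Y) = (-4 + Y) - 5 = -9 + Y)
d(a) = a*(-9 + a)
d(5)*(-10) = (5*(-9 + 5))*(-10) = (5*(-4))*(-10) = -20*(-10) = 200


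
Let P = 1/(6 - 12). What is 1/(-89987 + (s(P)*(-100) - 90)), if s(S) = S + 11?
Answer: -3/273481 ≈ -1.0970e-5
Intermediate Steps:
P = -1/6 (P = 1/(-6) = -1/6 ≈ -0.16667)
s(S) = 11 + S
1/(-89987 + (s(P)*(-100) - 90)) = 1/(-89987 + ((11 - 1/6)*(-100) - 90)) = 1/(-89987 + ((65/6)*(-100) - 90)) = 1/(-89987 + (-3250/3 - 90)) = 1/(-89987 - 3520/3) = 1/(-273481/3) = -3/273481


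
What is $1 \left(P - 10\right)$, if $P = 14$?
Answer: $4$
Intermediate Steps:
$1 \left(P - 10\right) = 1 \left(14 - 10\right) = 1 \cdot 4 = 4$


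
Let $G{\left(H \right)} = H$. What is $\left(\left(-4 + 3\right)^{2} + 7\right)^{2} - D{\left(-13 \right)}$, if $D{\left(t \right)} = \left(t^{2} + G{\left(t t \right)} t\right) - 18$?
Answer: $2110$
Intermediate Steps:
$D{\left(t \right)} = -18 + t^{2} + t^{3}$ ($D{\left(t \right)} = \left(t^{2} + t t t\right) - 18 = \left(t^{2} + t^{2} t\right) - 18 = \left(t^{2} + t^{3}\right) - 18 = -18 + t^{2} + t^{3}$)
$\left(\left(-4 + 3\right)^{2} + 7\right)^{2} - D{\left(-13 \right)} = \left(\left(-4 + 3\right)^{2} + 7\right)^{2} - \left(-18 + \left(-13\right)^{2} + \left(-13\right)^{3}\right) = \left(\left(-1\right)^{2} + 7\right)^{2} - \left(-18 + 169 - 2197\right) = \left(1 + 7\right)^{2} - -2046 = 8^{2} + 2046 = 64 + 2046 = 2110$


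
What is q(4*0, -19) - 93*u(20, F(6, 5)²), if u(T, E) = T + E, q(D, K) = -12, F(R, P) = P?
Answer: -4197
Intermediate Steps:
u(T, E) = E + T
q(4*0, -19) - 93*u(20, F(6, 5)²) = -12 - 93*(5² + 20) = -12 - 93*(25 + 20) = -12 - 93*45 = -12 - 4185 = -4197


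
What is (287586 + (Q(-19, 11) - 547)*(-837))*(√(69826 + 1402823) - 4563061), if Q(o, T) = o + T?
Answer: -3431974002381 + 752121*√1472649 ≈ -3.4311e+12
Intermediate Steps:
Q(o, T) = T + o
(287586 + (Q(-19, 11) - 547)*(-837))*(√(69826 + 1402823) - 4563061) = (287586 + ((11 - 19) - 547)*(-837))*(√(69826 + 1402823) - 4563061) = (287586 + (-8 - 547)*(-837))*(√1472649 - 4563061) = (287586 - 555*(-837))*(-4563061 + √1472649) = (287586 + 464535)*(-4563061 + √1472649) = 752121*(-4563061 + √1472649) = -3431974002381 + 752121*√1472649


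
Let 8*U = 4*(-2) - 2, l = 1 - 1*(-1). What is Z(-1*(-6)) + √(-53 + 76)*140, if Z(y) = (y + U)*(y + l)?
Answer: 38 + 140*√23 ≈ 709.42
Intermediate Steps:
l = 2 (l = 1 + 1 = 2)
U = -5/4 (U = (4*(-2) - 2)/8 = (-8 - 2)/8 = (⅛)*(-10) = -5/4 ≈ -1.2500)
Z(y) = (2 + y)*(-5/4 + y) (Z(y) = (y - 5/4)*(y + 2) = (-5/4 + y)*(2 + y) = (2 + y)*(-5/4 + y))
Z(-1*(-6)) + √(-53 + 76)*140 = (-5/2 + (-1*(-6))² + 3*(-1*(-6))/4) + √(-53 + 76)*140 = (-5/2 + 6² + (¾)*6) + √23*140 = (-5/2 + 36 + 9/2) + 140*√23 = 38 + 140*√23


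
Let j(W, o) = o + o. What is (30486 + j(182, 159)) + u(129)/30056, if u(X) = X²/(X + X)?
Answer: 1851690177/60112 ≈ 30804.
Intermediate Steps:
j(W, o) = 2*o
u(X) = X/2 (u(X) = X²/((2*X)) = (1/(2*X))*X² = X/2)
(30486 + j(182, 159)) + u(129)/30056 = (30486 + 2*159) + ((½)*129)/30056 = (30486 + 318) + (129/2)*(1/30056) = 30804 + 129/60112 = 1851690177/60112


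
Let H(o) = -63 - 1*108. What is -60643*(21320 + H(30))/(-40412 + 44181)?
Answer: -1282538807/3769 ≈ -3.4029e+5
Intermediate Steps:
H(o) = -171 (H(o) = -63 - 108 = -171)
-60643*(21320 + H(30))/(-40412 + 44181) = -60643*(21320 - 171)/(-40412 + 44181) = -60643/(3769/21149) = -60643/(3769*(1/21149)) = -60643/3769/21149 = -60643*21149/3769 = -1282538807/3769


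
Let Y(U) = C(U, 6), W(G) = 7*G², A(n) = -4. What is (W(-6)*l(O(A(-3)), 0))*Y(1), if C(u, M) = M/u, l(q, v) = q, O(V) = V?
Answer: -6048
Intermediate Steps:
Y(U) = 6/U
(W(-6)*l(O(A(-3)), 0))*Y(1) = ((7*(-6)²)*(-4))*(6/1) = ((7*36)*(-4))*(6*1) = (252*(-4))*6 = -1008*6 = -6048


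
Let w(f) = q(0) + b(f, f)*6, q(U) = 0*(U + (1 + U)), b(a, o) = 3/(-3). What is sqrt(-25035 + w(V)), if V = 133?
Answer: I*sqrt(25041) ≈ 158.24*I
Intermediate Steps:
b(a, o) = -1 (b(a, o) = 3*(-1/3) = -1)
q(U) = 0 (q(U) = 0*(1 + 2*U) = 0)
w(f) = -6 (w(f) = 0 - 1*6 = 0 - 6 = -6)
sqrt(-25035 + w(V)) = sqrt(-25035 - 6) = sqrt(-25041) = I*sqrt(25041)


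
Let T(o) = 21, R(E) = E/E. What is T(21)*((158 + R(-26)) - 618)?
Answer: -9639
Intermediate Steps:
R(E) = 1
T(21)*((158 + R(-26)) - 618) = 21*((158 + 1) - 618) = 21*(159 - 618) = 21*(-459) = -9639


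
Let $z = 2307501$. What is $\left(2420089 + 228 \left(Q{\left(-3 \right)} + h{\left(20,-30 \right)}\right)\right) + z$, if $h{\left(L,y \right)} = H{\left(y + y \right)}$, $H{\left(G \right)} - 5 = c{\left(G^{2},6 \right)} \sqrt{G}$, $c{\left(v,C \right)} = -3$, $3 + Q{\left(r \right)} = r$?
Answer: $4727362 - 1368 i \sqrt{15} \approx 4.7274 \cdot 10^{6} - 5298.2 i$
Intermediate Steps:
$Q{\left(r \right)} = -3 + r$
$H{\left(G \right)} = 5 - 3 \sqrt{G}$
$h{\left(L,y \right)} = 5 - 3 \sqrt{2} \sqrt{y}$ ($h{\left(L,y \right)} = 5 - 3 \sqrt{y + y} = 5 - 3 \sqrt{2 y} = 5 - 3 \sqrt{2} \sqrt{y}$)
$\left(2420089 + 228 \left(Q{\left(-3 \right)} + h{\left(20,-30 \right)}\right)\right) + z = \left(2420089 + 228 \left(\left(-3 - 3\right) + \left(5 - 3 \sqrt{2} \sqrt{-30}\right)\right)\right) + 2307501 = \left(2420089 + 228 \left(-6 + \left(5 - 3 \sqrt{2} i \sqrt{30}\right)\right)\right) + 2307501 = \left(2420089 + 228 \left(-6 + \left(5 - 6 i \sqrt{15}\right)\right)\right) + 2307501 = \left(2420089 + 228 \left(-1 - 6 i \sqrt{15}\right)\right) + 2307501 = \left(2420089 - \left(228 + 1368 i \sqrt{15}\right)\right) + 2307501 = \left(2419861 - 1368 i \sqrt{15}\right) + 2307501 = 4727362 - 1368 i \sqrt{15}$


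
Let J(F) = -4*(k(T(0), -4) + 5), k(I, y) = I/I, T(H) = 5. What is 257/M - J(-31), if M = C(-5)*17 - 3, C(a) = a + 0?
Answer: 1855/88 ≈ 21.080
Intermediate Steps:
C(a) = a
M = -88 (M = -5*17 - 3 = -85 - 3 = -88)
k(I, y) = 1
J(F) = -24 (J(F) = -4*(1 + 5) = -4*6 = -24)
257/M - J(-31) = 257/(-88) - 1*(-24) = 257*(-1/88) + 24 = -257/88 + 24 = 1855/88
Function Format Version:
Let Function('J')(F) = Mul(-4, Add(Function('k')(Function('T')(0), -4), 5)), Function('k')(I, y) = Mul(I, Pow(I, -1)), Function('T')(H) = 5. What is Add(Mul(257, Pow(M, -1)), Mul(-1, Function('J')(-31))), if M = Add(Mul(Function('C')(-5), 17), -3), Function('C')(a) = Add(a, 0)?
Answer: Rational(1855, 88) ≈ 21.080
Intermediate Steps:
Function('C')(a) = a
M = -88 (M = Add(Mul(-5, 17), -3) = Add(-85, -3) = -88)
Function('k')(I, y) = 1
Function('J')(F) = -24 (Function('J')(F) = Mul(-4, Add(1, 5)) = Mul(-4, 6) = -24)
Add(Mul(257, Pow(M, -1)), Mul(-1, Function('J')(-31))) = Add(Mul(257, Pow(-88, -1)), Mul(-1, -24)) = Add(Mul(257, Rational(-1, 88)), 24) = Add(Rational(-257, 88), 24) = Rational(1855, 88)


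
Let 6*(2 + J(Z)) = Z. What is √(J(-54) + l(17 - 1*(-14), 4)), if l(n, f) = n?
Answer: 2*√5 ≈ 4.4721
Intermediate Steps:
J(Z) = -2 + Z/6
√(J(-54) + l(17 - 1*(-14), 4)) = √((-2 + (⅙)*(-54)) + (17 - 1*(-14))) = √((-2 - 9) + (17 + 14)) = √(-11 + 31) = √20 = 2*√5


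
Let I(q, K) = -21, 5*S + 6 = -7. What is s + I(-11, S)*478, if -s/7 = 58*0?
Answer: -10038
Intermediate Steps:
S = -13/5 (S = -6/5 + (1/5)*(-7) = -6/5 - 7/5 = -13/5 ≈ -2.6000)
s = 0 (s = -406*0 = -7*0 = 0)
s + I(-11, S)*478 = 0 - 21*478 = 0 - 10038 = -10038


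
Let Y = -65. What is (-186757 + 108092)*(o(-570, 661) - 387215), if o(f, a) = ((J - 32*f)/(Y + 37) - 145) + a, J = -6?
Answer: 426592664495/14 ≈ 3.0471e+10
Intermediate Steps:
o(f, a) = -2027/14 + a + 8*f/7 (o(f, a) = ((-6 - 32*f)/(-65 + 37) - 145) + a = ((-6 - 32*f)/(-28) - 145) + a = ((-6 - 32*f)*(-1/28) - 145) + a = ((3/14 + 8*f/7) - 145) + a = (-2027/14 + 8*f/7) + a = -2027/14 + a + 8*f/7)
(-186757 + 108092)*(o(-570, 661) - 387215) = (-186757 + 108092)*((-2027/14 + 661 + (8/7)*(-570)) - 387215) = -78665*((-2027/14 + 661 - 4560/7) - 387215) = -78665*(-1893/14 - 387215) = -78665*(-5422903/14) = 426592664495/14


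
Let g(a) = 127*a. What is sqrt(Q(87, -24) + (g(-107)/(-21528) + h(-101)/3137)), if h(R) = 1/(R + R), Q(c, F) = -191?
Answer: I*sqrt(246021110122566305722)/1136811156 ≈ 13.797*I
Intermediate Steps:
h(R) = 1/(2*R)
sqrt(Q(87, -24) + (g(-107)/(-21528) + h(-101)/3137)) = sqrt(-191 + ((127*(-107))/(-21528) + ((1/2)/(-101))/3137)) = sqrt(-191 + (-13589*(-1/21528) + ((1/2)*(-1/101))*(1/3137))) = sqrt(-191 + (13589/21528 - 1/202*1/3137)) = sqrt(-191 + (13589/21528 - 1/633674)) = sqrt(-191 + 4305487229/6820866936) = sqrt(-1298480097547/6820866936) = I*sqrt(246021110122566305722)/1136811156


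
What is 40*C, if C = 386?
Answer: 15440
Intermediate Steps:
40*C = 40*386 = 15440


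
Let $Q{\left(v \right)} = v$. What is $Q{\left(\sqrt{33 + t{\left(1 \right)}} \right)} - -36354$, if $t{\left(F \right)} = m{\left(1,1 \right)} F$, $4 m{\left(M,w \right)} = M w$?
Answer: $36354 + \frac{\sqrt{133}}{2} \approx 36360.0$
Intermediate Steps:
$m{\left(M,w \right)} = \frac{M w}{4}$
$t{\left(F \right)} = \frac{F}{4}$ ($t{\left(F \right)} = \frac{1}{4} \cdot 1 \cdot 1 F = \frac{F}{4}$)
$Q{\left(\sqrt{33 + t{\left(1 \right)}} \right)} - -36354 = \sqrt{33 + \frac{1}{4} \cdot 1} - -36354 = \sqrt{33 + \frac{1}{4}} + 36354 = \sqrt{\frac{133}{4}} + 36354 = \frac{\sqrt{133}}{2} + 36354 = 36354 + \frac{\sqrt{133}}{2}$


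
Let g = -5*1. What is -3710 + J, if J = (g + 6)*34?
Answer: -3676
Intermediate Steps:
g = -5
J = 34 (J = (-5 + 6)*34 = 1*34 = 34)
-3710 + J = -3710 + 34 = -3676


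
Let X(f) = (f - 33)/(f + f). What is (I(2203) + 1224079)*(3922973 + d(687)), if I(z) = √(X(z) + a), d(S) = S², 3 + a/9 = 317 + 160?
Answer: 5379756208418 + 4394942*√20706179849/2203 ≈ 5.3800e+12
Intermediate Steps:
a = 4266 (a = -27 + 9*(317 + 160) = -27 + 9*477 = -27 + 4293 = 4266)
X(f) = (-33 + f)/(2*f) (X(f) = (-33 + f)/((2*f)) = (-33 + f)*(1/(2*f)) = (-33 + f)/(2*f))
I(z) = √(4266 + (-33 + z)/(2*z)) (I(z) = √((-33 + z)/(2*z) + 4266) = √(4266 + (-33 + z)/(2*z)))
(I(2203) + 1224079)*(3922973 + d(687)) = (√(17066 - 66/2203)/2 + 1224079)*(3922973 + 687²) = (√(17066 - 66*1/2203)/2 + 1224079)*(3922973 + 471969) = (√(17066 - 66/2203)/2 + 1224079)*4394942 = (√(37596332/2203)/2 + 1224079)*4394942 = ((2*√20706179849/2203)/2 + 1224079)*4394942 = (√20706179849/2203 + 1224079)*4394942 = (1224079 + √20706179849/2203)*4394942 = 5379756208418 + 4394942*√20706179849/2203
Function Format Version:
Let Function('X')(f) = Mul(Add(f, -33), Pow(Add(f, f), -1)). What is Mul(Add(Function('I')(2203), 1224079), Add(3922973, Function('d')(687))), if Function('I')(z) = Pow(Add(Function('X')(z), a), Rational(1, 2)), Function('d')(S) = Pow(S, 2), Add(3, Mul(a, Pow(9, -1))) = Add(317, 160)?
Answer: Add(5379756208418, Mul(Rational(4394942, 2203), Pow(20706179849, Rational(1, 2)))) ≈ 5.3800e+12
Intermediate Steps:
a = 4266 (a = Add(-27, Mul(9, Add(317, 160))) = Add(-27, Mul(9, 477)) = Add(-27, 4293) = 4266)
Function('X')(f) = Mul(Rational(1, 2), Pow(f, -1), Add(-33, f)) (Function('X')(f) = Mul(Add(-33, f), Pow(Mul(2, f), -1)) = Mul(Add(-33, f), Mul(Rational(1, 2), Pow(f, -1))) = Mul(Rational(1, 2), Pow(f, -1), Add(-33, f)))
Function('I')(z) = Pow(Add(4266, Mul(Rational(1, 2), Pow(z, -1), Add(-33, z))), Rational(1, 2)) (Function('I')(z) = Pow(Add(Mul(Rational(1, 2), Pow(z, -1), Add(-33, z)), 4266), Rational(1, 2)) = Pow(Add(4266, Mul(Rational(1, 2), Pow(z, -1), Add(-33, z))), Rational(1, 2)))
Mul(Add(Function('I')(2203), 1224079), Add(3922973, Function('d')(687))) = Mul(Add(Mul(Rational(1, 2), Pow(Add(17066, Mul(-66, Pow(2203, -1))), Rational(1, 2))), 1224079), Add(3922973, Pow(687, 2))) = Mul(Add(Mul(Rational(1, 2), Pow(Add(17066, Mul(-66, Rational(1, 2203))), Rational(1, 2))), 1224079), Add(3922973, 471969)) = Mul(Add(Mul(Rational(1, 2), Pow(Add(17066, Rational(-66, 2203)), Rational(1, 2))), 1224079), 4394942) = Mul(Add(Mul(Rational(1, 2), Pow(Rational(37596332, 2203), Rational(1, 2))), 1224079), 4394942) = Mul(Add(Mul(Rational(1, 2), Mul(Rational(2, 2203), Pow(20706179849, Rational(1, 2)))), 1224079), 4394942) = Mul(Add(Mul(Rational(1, 2203), Pow(20706179849, Rational(1, 2))), 1224079), 4394942) = Mul(Add(1224079, Mul(Rational(1, 2203), Pow(20706179849, Rational(1, 2)))), 4394942) = Add(5379756208418, Mul(Rational(4394942, 2203), Pow(20706179849, Rational(1, 2))))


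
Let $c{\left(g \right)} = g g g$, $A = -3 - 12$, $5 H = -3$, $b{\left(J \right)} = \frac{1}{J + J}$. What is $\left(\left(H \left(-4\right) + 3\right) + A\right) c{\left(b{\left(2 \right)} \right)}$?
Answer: $- \frac{3}{20} \approx -0.15$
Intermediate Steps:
$b{\left(J \right)} = \frac{1}{2 J}$
$H = - \frac{3}{5}$ ($H = \frac{1}{5} \left(-3\right) = - \frac{3}{5} \approx -0.6$)
$A = -15$
$c{\left(g \right)} = g^{3}$ ($c{\left(g \right)} = g^{2} g = g^{3}$)
$\left(\left(H \left(-4\right) + 3\right) + A\right) c{\left(b{\left(2 \right)} \right)} = \left(\left(\left(- \frac{3}{5}\right) \left(-4\right) + 3\right) - 15\right) \left(\frac{1}{2 \cdot 2}\right)^{3} = \left(\left(\frac{12}{5} + 3\right) - 15\right) \left(\frac{1}{2} \cdot \frac{1}{2}\right)^{3} = \frac{\frac{27}{5} - 15}{64} = \left(- \frac{48}{5}\right) \frac{1}{64} = - \frac{3}{20}$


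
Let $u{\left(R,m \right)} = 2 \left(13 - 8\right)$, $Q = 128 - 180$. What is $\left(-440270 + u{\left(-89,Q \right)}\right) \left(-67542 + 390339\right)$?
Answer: $-142114607220$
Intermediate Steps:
$Q = -52$ ($Q = 128 - 180 = -52$)
$u{\left(R,m \right)} = 10$ ($u{\left(R,m \right)} = 2 \cdot 5 = 10$)
$\left(-440270 + u{\left(-89,Q \right)}\right) \left(-67542 + 390339\right) = \left(-440270 + 10\right) \left(-67542 + 390339\right) = \left(-440260\right) 322797 = -142114607220$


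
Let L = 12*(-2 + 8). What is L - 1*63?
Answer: 9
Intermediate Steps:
L = 72 (L = 12*6 = 72)
L - 1*63 = 72 - 1*63 = 72 - 63 = 9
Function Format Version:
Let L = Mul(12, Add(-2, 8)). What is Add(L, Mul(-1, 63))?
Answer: 9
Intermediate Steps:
L = 72 (L = Mul(12, 6) = 72)
Add(L, Mul(-1, 63)) = Add(72, Mul(-1, 63)) = Add(72, -63) = 9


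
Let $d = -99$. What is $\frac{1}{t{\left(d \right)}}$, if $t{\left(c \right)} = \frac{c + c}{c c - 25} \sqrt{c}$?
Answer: $\frac{4888 i \sqrt{11}}{3267} \approx 4.9622 i$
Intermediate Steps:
$t{\left(c \right)} = \frac{2 c^{\frac{3}{2}}}{-25 + c^{2}}$ ($t{\left(c \right)} = \frac{2 c}{c^{2} - 25} \sqrt{c} = \frac{2 c}{-25 + c^{2}} \sqrt{c} = \frac{2 c^{\frac{3}{2}}}{-25 + c^{2}}$)
$\frac{1}{t{\left(d \right)}} = \frac{1}{2 \left(-99\right)^{\frac{3}{2}} \frac{1}{-25 + \left(-99\right)^{2}}} = \frac{1}{2 \left(- 297 i \sqrt{11}\right) \frac{1}{-25 + 9801}} = \frac{1}{2 \left(- 297 i \sqrt{11}\right) \frac{1}{9776}} = \frac{1}{\left(- \frac{297}{4888}\right) i \sqrt{11}} = \frac{4888 i \sqrt{11}}{3267}$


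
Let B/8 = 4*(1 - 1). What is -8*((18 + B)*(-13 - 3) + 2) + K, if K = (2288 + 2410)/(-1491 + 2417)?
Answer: 1061693/463 ≈ 2293.1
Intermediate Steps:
B = 0 (B = 8*(4*(1 - 1)) = 8*(4*0) = 8*0 = 0)
K = 2349/463 (K = 4698/926 = 4698*(1/926) = 2349/463 ≈ 5.0734)
-8*((18 + B)*(-13 - 3) + 2) + K = -8*((18 + 0)*(-13 - 3) + 2) + 2349/463 = -8*(18*(-16) + 2) + 2349/463 = -8*(-288 + 2) + 2349/463 = -8*(-286) + 2349/463 = 2288 + 2349/463 = 1061693/463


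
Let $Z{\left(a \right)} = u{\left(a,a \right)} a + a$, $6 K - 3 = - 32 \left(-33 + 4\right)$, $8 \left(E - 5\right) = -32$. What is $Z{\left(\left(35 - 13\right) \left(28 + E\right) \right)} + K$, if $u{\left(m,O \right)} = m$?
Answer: $\frac{2447023}{6} \approx 4.0784 \cdot 10^{5}$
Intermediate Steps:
$E = 1$ ($E = 5 + \frac{1}{8} \left(-32\right) = 5 - 4 = 1$)
$K = \frac{931}{6}$ ($K = \frac{1}{2} + \frac{\left(-32\right) \left(-33 + 4\right)}{6} = \frac{1}{2} + \frac{\left(-32\right) \left(-29\right)}{6} = \frac{1}{2} + \frac{1}{6} \cdot 928 = \frac{1}{2} + \frac{464}{3} = \frac{931}{6} \approx 155.17$)
$Z{\left(a \right)} = a + a^{2}$ ($Z{\left(a \right)} = a a + a = a^{2} + a = a + a^{2}$)
$Z{\left(\left(35 - 13\right) \left(28 + E\right) \right)} + K = \left(35 - 13\right) \left(28 + 1\right) \left(1 + \left(35 - 13\right) \left(28 + 1\right)\right) + \frac{931}{6} = 22 \cdot 29 \left(1 + 22 \cdot 29\right) + \frac{931}{6} = 638 \left(1 + 638\right) + \frac{931}{6} = 638 \cdot 639 + \frac{931}{6} = 407682 + \frac{931}{6} = \frac{2447023}{6}$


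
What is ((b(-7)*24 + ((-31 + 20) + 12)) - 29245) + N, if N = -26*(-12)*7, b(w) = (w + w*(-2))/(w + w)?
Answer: -27072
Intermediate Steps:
b(w) = -½ (b(w) = (w - 2*w)/((2*w)) = (-w)*(1/(2*w)) = -½)
N = 2184 (N = 312*7 = 2184)
((b(-7)*24 + ((-31 + 20) + 12)) - 29245) + N = ((-½*24 + ((-31 + 20) + 12)) - 29245) + 2184 = ((-12 + (-11 + 12)) - 29245) + 2184 = ((-12 + 1) - 29245) + 2184 = (-11 - 29245) + 2184 = -29256 + 2184 = -27072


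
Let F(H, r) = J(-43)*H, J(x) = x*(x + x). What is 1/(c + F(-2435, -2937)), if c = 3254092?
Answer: -1/5750538 ≈ -1.7390e-7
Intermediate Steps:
J(x) = 2*x² (J(x) = x*(2*x) = 2*x²)
F(H, r) = 3698*H (F(H, r) = (2*(-43)²)*H = (2*1849)*H = 3698*H)
1/(c + F(-2435, -2937)) = 1/(3254092 + 3698*(-2435)) = 1/(3254092 - 9004630) = 1/(-5750538) = -1/5750538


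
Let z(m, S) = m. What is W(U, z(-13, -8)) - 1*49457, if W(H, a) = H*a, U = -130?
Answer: -47767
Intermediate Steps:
W(U, z(-13, -8)) - 1*49457 = -130*(-13) - 1*49457 = 1690 - 49457 = -47767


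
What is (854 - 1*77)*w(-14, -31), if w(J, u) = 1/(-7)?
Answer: -111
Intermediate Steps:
w(J, u) = -⅐
(854 - 1*77)*w(-14, -31) = (854 - 1*77)*(-⅐) = (854 - 77)*(-⅐) = 777*(-⅐) = -111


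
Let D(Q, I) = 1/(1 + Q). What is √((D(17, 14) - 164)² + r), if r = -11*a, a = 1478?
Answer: √3440809/18 ≈ 103.05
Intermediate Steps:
r = -16258 (r = -11*1478 = -16258)
√((D(17, 14) - 164)² + r) = √((1/(1 + 17) - 164)² - 16258) = √((1/18 - 164)² - 16258) = √((-2951/18)² - 16258) = √(8708401/324 - 16258) = √(3440809/324) = √3440809/18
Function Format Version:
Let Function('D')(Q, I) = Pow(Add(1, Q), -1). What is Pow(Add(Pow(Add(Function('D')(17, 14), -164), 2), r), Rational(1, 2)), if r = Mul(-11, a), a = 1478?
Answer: Mul(Rational(1, 18), Pow(3440809, Rational(1, 2))) ≈ 103.05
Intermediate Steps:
r = -16258 (r = Mul(-11, 1478) = -16258)
Pow(Add(Pow(Add(Function('D')(17, 14), -164), 2), r), Rational(1, 2)) = Pow(Add(Pow(Add(Pow(Add(1, 17), -1), -164), 2), -16258), Rational(1, 2)) = Pow(Add(Pow(Add(Pow(18, -1), -164), 2), -16258), Rational(1, 2)) = Pow(Add(Pow(Add(Rational(1, 18), -164), 2), -16258), Rational(1, 2)) = Pow(Add(Pow(Rational(-2951, 18), 2), -16258), Rational(1, 2)) = Pow(Add(Rational(8708401, 324), -16258), Rational(1, 2)) = Pow(Rational(3440809, 324), Rational(1, 2)) = Mul(Rational(1, 18), Pow(3440809, Rational(1, 2)))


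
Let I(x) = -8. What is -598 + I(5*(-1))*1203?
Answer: -10222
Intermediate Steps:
-598 + I(5*(-1))*1203 = -598 - 8*1203 = -598 - 9624 = -10222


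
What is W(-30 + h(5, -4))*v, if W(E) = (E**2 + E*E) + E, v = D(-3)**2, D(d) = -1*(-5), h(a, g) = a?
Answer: 30625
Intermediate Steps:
D(d) = 5
v = 25 (v = 5**2 = 25)
W(E) = E + 2*E**2 (W(E) = (E**2 + E**2) + E = 2*E**2 + E = E + 2*E**2)
W(-30 + h(5, -4))*v = ((-30 + 5)*(1 + 2*(-30 + 5)))*25 = -25*(1 + 2*(-25))*25 = -25*(1 - 50)*25 = -25*(-49)*25 = 1225*25 = 30625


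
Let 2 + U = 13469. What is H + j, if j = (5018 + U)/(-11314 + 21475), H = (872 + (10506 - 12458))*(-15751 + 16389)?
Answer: -7001316955/10161 ≈ -6.8904e+5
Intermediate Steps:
U = 13467 (U = -2 + 13469 = 13467)
H = -689040 (H = (872 - 1952)*638 = -1080*638 = -689040)
j = 18485/10161 (j = (5018 + 13467)/(-11314 + 21475) = 18485/10161 ≈ 1.8192)
H + j = -689040 + 18485/10161 = -7001316955/10161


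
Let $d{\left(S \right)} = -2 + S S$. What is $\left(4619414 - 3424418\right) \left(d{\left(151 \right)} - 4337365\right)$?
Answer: $-5155889111736$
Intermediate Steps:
$d{\left(S \right)} = -2 + S^{2}$
$\left(4619414 - 3424418\right) \left(d{\left(151 \right)} - 4337365\right) = \left(4619414 - 3424418\right) \left(\left(-2 + 151^{2}\right) - 4337365\right) = 1194996 \left(\left(-2 + 22801\right) - 4337365\right) = 1194996 \left(22799 - 4337365\right) = 1194996 \left(-4314566\right) = -5155889111736$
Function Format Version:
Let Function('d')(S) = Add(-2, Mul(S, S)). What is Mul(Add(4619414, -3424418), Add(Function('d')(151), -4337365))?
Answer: -5155889111736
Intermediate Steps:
Function('d')(S) = Add(-2, Pow(S, 2))
Mul(Add(4619414, -3424418), Add(Function('d')(151), -4337365)) = Mul(Add(4619414, -3424418), Add(Add(-2, Pow(151, 2)), -4337365)) = Mul(1194996, Add(Add(-2, 22801), -4337365)) = Mul(1194996, Add(22799, -4337365)) = Mul(1194996, -4314566) = -5155889111736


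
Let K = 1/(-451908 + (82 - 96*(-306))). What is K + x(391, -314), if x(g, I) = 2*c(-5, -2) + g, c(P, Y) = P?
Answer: 160953449/422450 ≈ 381.00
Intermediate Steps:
K = -1/422450 (K = 1/(-451908 + (82 + 29376)) = 1/(-451908 + 29458) = 1/(-422450) = -1/422450 ≈ -2.3671e-6)
x(g, I) = -10 + g (x(g, I) = 2*(-5) + g = -10 + g)
K + x(391, -314) = -1/422450 + (-10 + 391) = -1/422450 + 381 = 160953449/422450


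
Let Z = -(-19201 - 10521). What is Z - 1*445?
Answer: 29277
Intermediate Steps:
Z = 29722 (Z = -1*(-29722) = 29722)
Z - 1*445 = 29722 - 1*445 = 29722 - 445 = 29277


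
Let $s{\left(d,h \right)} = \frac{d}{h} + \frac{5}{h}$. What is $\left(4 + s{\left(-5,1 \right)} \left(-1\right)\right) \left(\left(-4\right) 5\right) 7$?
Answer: $-560$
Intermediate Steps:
$s{\left(d,h \right)} = \frac{5}{h} + \frac{d}{h}$
$\left(4 + s{\left(-5,1 \right)} \left(-1\right)\right) \left(\left(-4\right) 5\right) 7 = \left(4 + \frac{5 - 5}{1} \left(-1\right)\right) \left(\left(-4\right) 5\right) 7 = \left(4 + 1 \cdot 0 \left(-1\right)\right) \left(-20\right) 7 = \left(4 + 0 \left(-1\right)\right) \left(-20\right) 7 = \left(4 + 0\right) \left(-20\right) 7 = 4 \left(-20\right) 7 = \left(-80\right) 7 = -560$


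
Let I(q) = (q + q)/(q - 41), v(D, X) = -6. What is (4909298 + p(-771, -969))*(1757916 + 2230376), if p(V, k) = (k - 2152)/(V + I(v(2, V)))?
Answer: 4405439270008964/225 ≈ 1.9580e+13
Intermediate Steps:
I(q) = 2*q/(-41 + q) (I(q) = (2*q)/(-41 + q) = 2*q/(-41 + q))
p(V, k) = (-2152 + k)/(12/47 + V) (p(V, k) = (k - 2152)/(V + 2*(-6)/(-41 - 6)) = (-2152 + k)/(V + 2*(-6)/(-47)) = (-2152 + k)/(V + 2*(-6)*(-1/47)) = (-2152 + k)/(V + 12/47) = (-2152 + k)/(12/47 + V))
(4909298 + p(-771, -969))*(1757916 + 2230376) = (4909298 + 47*(-2152 - 969)/(12 + 47*(-771)))*(1757916 + 2230376) = (4909298 + 47*(-3121)/(12 - 36237))*3988292 = (4909298 + 47*(-3121)/(-36225))*3988292 = (4909298 + 47*(-1/36225)*(-3121))*3988292 = (4909298 + 146687/36225)*3988292 = (177839466737/36225)*3988292 = 4405439270008964/225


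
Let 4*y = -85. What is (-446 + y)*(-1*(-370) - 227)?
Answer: -267267/4 ≈ -66817.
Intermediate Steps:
y = -85/4 (y = (1/4)*(-85) = -85/4 ≈ -21.250)
(-446 + y)*(-1*(-370) - 227) = (-446 - 85/4)*(-1*(-370) - 227) = -1869*(370 - 227)/4 = -1869/4*143 = -267267/4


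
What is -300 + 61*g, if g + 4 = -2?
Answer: -666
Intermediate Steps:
g = -6 (g = -4 - 2 = -6)
-300 + 61*g = -300 + 61*(-6) = -300 - 366 = -666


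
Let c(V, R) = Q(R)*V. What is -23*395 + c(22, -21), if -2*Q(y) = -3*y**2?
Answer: 5468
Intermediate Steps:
Q(y) = 3*y**2/2 (Q(y) = -(-3)*y**2/2 = 3*y**2/2)
c(V, R) = 3*V*R**2/2 (c(V, R) = (3*R**2/2)*V = 3*V*R**2/2)
-23*395 + c(22, -21) = -23*395 + (3/2)*22*(-21)**2 = -9085 + (3/2)*22*441 = -9085 + 14553 = 5468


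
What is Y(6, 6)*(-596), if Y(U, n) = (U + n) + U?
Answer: -10728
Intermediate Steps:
Y(U, n) = n + 2*U
Y(6, 6)*(-596) = (6 + 2*6)*(-596) = (6 + 12)*(-596) = 18*(-596) = -10728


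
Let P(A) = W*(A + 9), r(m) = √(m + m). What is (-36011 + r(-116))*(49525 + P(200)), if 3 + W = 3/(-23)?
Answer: -40477336297/23 + 2248054*I*√58/23 ≈ -1.7599e+9 + 7.4438e+5*I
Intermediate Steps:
W = -72/23 (W = -3 + 3/(-23) = -3 + 3*(-1/23) = -3 - 3/23 = -72/23 ≈ -3.1304)
r(m) = √2*√m (r(m) = √(2*m) = √2*√m)
P(A) = -648/23 - 72*A/23 (P(A) = -72*(A + 9)/23 = -72*(9 + A)/23 = -648/23 - 72*A/23)
(-36011 + r(-116))*(49525 + P(200)) = (-36011 + √2*√(-116))*(49525 + (-648/23 - 72/23*200)) = (-36011 + √2*(2*I*√29))*(49525 + (-648/23 - 14400/23)) = (-36011 + 2*I*√58)*(49525 - 15048/23) = (-36011 + 2*I*√58)*(1124027/23) = -40477336297/23 + 2248054*I*√58/23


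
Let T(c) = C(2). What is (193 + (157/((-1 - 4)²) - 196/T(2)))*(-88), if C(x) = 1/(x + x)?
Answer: 1286384/25 ≈ 51455.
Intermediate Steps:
C(x) = 1/(2*x)
T(c) = ¼ (T(c) = (½)/2 = (½)*(½) = ¼)
(193 + (157/((-1 - 4)²) - 196/T(2)))*(-88) = (193 + (157/((-1 - 4)²) - 196/¼))*(-88) = (193 + (157/((-5)²) - 196*4))*(-88) = (193 + (157/25 - 784))*(-88) = (193 - 19443/25)*(-88) = -14618/25*(-88) = 1286384/25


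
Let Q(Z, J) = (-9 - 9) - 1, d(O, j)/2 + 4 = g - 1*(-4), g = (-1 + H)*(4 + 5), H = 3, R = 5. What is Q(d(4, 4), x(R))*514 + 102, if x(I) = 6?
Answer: -9664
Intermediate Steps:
g = 18 (g = (-1 + 3)*(4 + 5) = 2*9 = 18)
d(O, j) = 36 (d(O, j) = -8 + 2*(18 - 1*(-4)) = -8 + 2*(18 + 4) = -8 + 2*22 = -8 + 44 = 36)
Q(Z, J) = -19 (Q(Z, J) = -18 - 1 = -19)
Q(d(4, 4), x(R))*514 + 102 = -19*514 + 102 = -9766 + 102 = -9664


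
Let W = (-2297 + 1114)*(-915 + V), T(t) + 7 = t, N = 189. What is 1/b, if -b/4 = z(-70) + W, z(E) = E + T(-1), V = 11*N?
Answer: 1/5508360 ≈ 1.8154e-7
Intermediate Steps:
T(t) = -7 + t
V = 2079 (V = 11*189 = 2079)
z(E) = -8 + E (z(E) = E + (-7 - 1) = E - 8 = -8 + E)
W = -1377012 (W = (-2297 + 1114)*(-915 + 2079) = -1183*1164 = -1377012)
b = 5508360 (b = -4*((-8 - 70) - 1377012) = -4*(-78 - 1377012) = -4*(-1377090) = 5508360)
1/b = 1/5508360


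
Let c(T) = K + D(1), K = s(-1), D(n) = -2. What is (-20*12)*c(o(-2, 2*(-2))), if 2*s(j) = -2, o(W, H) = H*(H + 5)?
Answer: 720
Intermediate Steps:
o(W, H) = H*(5 + H)
s(j) = -1 (s(j) = (½)*(-2) = -1)
K = -1
c(T) = -3 (c(T) = -1 - 2 = -3)
(-20*12)*c(o(-2, 2*(-2))) = -20*12*(-3) = -240*(-3) = 720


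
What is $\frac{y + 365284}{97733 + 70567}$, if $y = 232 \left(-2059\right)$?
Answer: $- \frac{551}{825} \approx -0.66788$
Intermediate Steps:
$y = -477688$
$\frac{y + 365284}{97733 + 70567} = \frac{-477688 + 365284}{97733 + 70567} = - \frac{112404}{168300} = \left(-112404\right) \frac{1}{168300} = - \frac{551}{825}$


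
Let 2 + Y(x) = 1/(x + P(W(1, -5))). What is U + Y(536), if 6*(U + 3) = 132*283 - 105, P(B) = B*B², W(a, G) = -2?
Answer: 3275449/528 ≈ 6203.5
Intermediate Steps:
P(B) = B³
U = 12411/2 (U = -3 + (132*283 - 105)/6 = -3 + (37356 - 105)/6 = -3 + (⅙)*37251 = -3 + 12417/2 = 12411/2 ≈ 6205.5)
Y(x) = -2 + 1/(-8 + x) (Y(x) = -2 + 1/(x + (-2)³) = -2 + 1/(x - 8) = -2 + 1/(-8 + x))
U + Y(536) = 12411/2 + (17 - 2*536)/(-8 + 536) = 12411/2 + (17 - 1072)/528 = 12411/2 + (1/528)*(-1055) = 12411/2 - 1055/528 = 3275449/528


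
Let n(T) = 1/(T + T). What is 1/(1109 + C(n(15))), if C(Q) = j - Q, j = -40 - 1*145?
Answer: 30/27719 ≈ 0.0010823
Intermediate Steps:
n(T) = 1/(2*T)
j = -185 (j = -40 - 145 = -185)
C(Q) = -185 - Q
1/(1109 + C(n(15))) = 1/(1109 + (-185 - 1/(2*15))) = 1/(1109 + (-185 - 1*1/30)) = 1/(1109 + (-185 - 1/30)) = 1/(1109 - 5551/30) = 1/(27719/30) = 30/27719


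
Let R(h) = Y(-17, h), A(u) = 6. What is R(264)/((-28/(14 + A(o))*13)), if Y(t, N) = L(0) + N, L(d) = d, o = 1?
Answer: -1320/91 ≈ -14.505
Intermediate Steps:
Y(t, N) = N (Y(t, N) = 0 + N = N)
R(h) = h
R(264)/((-28/(14 + A(o))*13)) = 264/((-28/(14 + 6)*13)) = 264/((-28/20*13)) = 264/((-28*1/20*13)) = 264/((-7/5*13)) = 264/(-91/5) = 264*(-5/91) = -1320/91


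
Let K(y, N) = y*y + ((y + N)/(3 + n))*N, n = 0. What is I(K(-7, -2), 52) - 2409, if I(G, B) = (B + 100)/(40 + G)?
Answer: -12037/5 ≈ -2407.4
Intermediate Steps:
K(y, N) = y² + N*(N/3 + y/3) (K(y, N) = y*y + ((y + N)/(3 + 0))*N = y² + ((N + y)/3)*N = y² + ((N + y)*(⅓))*N = y² + (N/3 + y/3)*N = y² + N*(N/3 + y/3))
I(G, B) = (100 + B)/(40 + G)
I(K(-7, -2), 52) - 2409 = (100 + 52)/(40 + ((-7)² + (⅓)*(-2)² + (⅓)*(-2)*(-7))) - 2409 = 152/(40 + (49 + (⅓)*4 + 14/3)) - 2409 = 152/(40 + (49 + 4/3 + 14/3)) - 2409 = 152/(40 + 55) - 2409 = 152/95 - 2409 = (1/95)*152 - 2409 = 8/5 - 2409 = -12037/5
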